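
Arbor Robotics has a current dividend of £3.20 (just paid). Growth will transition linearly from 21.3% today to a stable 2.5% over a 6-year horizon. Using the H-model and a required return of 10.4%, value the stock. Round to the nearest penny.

H-model: P₀ = D₀[(1+g_L) + H(g_S−g_L)]/(r−g_L), with H = 6/2 = 3.
P₀ = 3.20 × [(1+0.025) + 3×(0.213−0.025)] / (0.104−0.025)
   = 3.20 × 1.5890 / 0.079 = 64.3646

£64.36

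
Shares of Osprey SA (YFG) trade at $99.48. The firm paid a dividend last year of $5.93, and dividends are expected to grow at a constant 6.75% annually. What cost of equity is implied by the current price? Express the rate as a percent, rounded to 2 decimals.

13.11%

Rearranging the constant-growth DDM: r = D₁/P₀ + g.
D₁ = 5.93 × (1 + 0.0675) = 6.3303.
r = 6.3303 / 99.48 + 0.0675 = 0.06363 + 0.0675 = 0.13113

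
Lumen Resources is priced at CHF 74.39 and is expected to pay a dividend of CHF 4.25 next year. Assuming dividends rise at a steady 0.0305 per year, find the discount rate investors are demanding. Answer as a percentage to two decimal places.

Rearranging the constant-growth DDM: r = D₁/P₀ + g.
r = 4.2500 / 74.39 + 0.0305 = 0.05713 + 0.0305 = 0.08763

8.76%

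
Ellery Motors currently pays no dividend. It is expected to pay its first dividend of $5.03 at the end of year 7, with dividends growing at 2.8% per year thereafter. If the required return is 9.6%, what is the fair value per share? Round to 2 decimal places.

Deferred-dividend DDM. At t=6 the remaining stream is a growing perpetuity with first payment D_7 = 5.03.
V_6 = D_7/(r−g) = 5.03/(0.096−0.028) = 73.9706
P₀ = V_6/(1+r)^6 = 73.9706/(1+0.096)^6 = 42.6772

$42.68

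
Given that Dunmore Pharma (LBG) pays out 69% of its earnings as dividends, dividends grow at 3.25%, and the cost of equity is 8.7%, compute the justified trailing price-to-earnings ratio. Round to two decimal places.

Justified trailing P/E = b(1+g)/(r−g) = 0.69×(1+0.0325)/(0.087−0.0325) = 13.0720

13.07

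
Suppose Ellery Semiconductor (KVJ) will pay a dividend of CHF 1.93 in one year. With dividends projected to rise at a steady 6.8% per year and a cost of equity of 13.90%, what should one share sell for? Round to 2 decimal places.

Gordon growth model: P₀ = D₁/(r − g), with D₁ = 1.93 given directly.
P₀ = 1.9300 / (0.139 − 0.068) = 1.9300 / 0.071 = 27.1831

CHF 27.18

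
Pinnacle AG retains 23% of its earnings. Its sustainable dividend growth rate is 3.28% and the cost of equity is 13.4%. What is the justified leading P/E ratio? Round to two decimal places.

Payout ratio b = 1 − 0.23 = 0.77.
Justified leading P/E = b/(r−g) = 0.77/(0.134−0.0328) = 7.6087

7.61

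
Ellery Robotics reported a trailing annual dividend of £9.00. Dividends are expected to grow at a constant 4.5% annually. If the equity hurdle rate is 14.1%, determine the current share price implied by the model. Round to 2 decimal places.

£97.97

Gordon growth model: P₀ = D₁/(r − g). D₁ = 9.00 × (1 + 0.045) = 9.4050.
P₀ = 9.4050 / (0.141 − 0.045) = 9.4050 / 0.096 = 97.9688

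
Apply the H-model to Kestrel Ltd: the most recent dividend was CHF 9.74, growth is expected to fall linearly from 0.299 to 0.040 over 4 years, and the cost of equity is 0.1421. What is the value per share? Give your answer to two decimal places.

CHF 148.63

H-model: P₀ = D₀[(1+g_L) + H(g_S−g_L)]/(r−g_L), with H = 4/2 = 2.
P₀ = 9.74 × [(1+0.04) + 2×(0.299−0.04)] / (0.1421−0.04)
   = 9.74 × 1.5580 / 0.1021 = 148.6280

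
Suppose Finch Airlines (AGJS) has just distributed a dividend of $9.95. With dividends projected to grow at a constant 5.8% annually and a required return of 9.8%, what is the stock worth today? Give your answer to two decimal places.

Gordon growth model: P₀ = D₁/(r − g). D₁ = 9.95 × (1 + 0.058) = 10.5271.
P₀ = 10.5271 / (0.098 − 0.058) = 10.5271 / 0.04 = 263.1775

$263.18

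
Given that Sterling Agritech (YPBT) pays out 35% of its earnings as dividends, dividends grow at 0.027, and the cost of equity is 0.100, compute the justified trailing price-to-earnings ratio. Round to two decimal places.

Justified trailing P/E = b(1+g)/(r−g) = 0.35×(1+0.027)/(0.1−0.027) = 4.9240

4.92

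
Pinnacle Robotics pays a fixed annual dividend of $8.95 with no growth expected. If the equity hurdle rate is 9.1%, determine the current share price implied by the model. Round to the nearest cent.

$98.35

Zero-growth DDM (perpetuity): P₀ = D/r = 8.95 / 0.091 = 98.3516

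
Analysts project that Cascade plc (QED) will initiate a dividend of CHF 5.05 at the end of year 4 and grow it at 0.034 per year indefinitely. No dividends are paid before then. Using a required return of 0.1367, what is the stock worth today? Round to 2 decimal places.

Deferred-dividend DDM. At t=3 the remaining stream is a growing perpetuity with first payment D_4 = 5.05.
V_3 = D_4/(r−g) = 5.05/(0.1367−0.034) = 49.1723
P₀ = V_3/(1+r)^3 = 49.1723/(1+0.1367)^3 = 33.4798

CHF 33.48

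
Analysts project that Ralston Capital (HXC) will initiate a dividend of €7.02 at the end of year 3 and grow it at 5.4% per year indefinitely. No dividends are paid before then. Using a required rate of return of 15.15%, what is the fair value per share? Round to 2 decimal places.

€54.30

Deferred-dividend DDM. At t=2 the remaining stream is a growing perpetuity with first payment D_3 = 7.02.
V_2 = D_3/(r−g) = 7.02/(0.1515−0.054) = 72.0000
P₀ = V_2/(1+r)^2 = 72.0000/(1+0.1515)^2 = 54.3006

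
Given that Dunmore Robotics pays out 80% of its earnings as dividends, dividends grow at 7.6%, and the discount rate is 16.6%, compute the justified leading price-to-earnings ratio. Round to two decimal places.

8.89

Justified leading P/E = b/(r−g) = 0.80/(0.166−0.076) = 8.8889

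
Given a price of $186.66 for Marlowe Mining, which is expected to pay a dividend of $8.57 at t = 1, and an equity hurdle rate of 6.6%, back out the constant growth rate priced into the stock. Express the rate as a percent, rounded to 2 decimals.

From P₀ = D₁/(r − g), the implied growth is g = r − D₁/P₀.
g = 0.066 − 8.57/186.66 = 0.066 − 0.04591 = 0.02009

2.01%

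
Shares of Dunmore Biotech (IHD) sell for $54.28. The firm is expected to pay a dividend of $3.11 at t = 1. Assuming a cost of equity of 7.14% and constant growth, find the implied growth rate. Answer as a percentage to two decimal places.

1.41%

From P₀ = D₁/(r − g), the implied growth is g = r − D₁/P₀.
g = 0.0714 − 3.11/54.28 = 0.0714 − 0.05730 = 0.01410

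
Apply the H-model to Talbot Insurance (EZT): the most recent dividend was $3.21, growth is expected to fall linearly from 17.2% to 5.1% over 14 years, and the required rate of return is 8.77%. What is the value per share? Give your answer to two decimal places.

$166.01

H-model: P₀ = D₀[(1+g_L) + H(g_S−g_L)]/(r−g_L), with H = 14/2 = 7.
P₀ = 3.21 × [(1+0.051) + 7×(0.172−0.051)] / (0.0877−0.051)
   = 3.21 × 1.8980 / 0.0367 = 166.0104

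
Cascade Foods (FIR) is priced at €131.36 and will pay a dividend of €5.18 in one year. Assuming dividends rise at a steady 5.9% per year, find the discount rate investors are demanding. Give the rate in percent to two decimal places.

Rearranging the constant-growth DDM: r = D₁/P₀ + g.
r = 5.1800 / 131.36 + 0.059 = 0.03943 + 0.059 = 0.09843

9.84%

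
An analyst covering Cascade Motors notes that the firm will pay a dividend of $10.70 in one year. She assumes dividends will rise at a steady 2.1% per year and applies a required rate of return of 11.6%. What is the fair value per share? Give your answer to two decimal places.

Gordon growth model: P₀ = D₁/(r − g), with D₁ = 10.70 given directly.
P₀ = 10.7000 / (0.116 − 0.021) = 10.7000 / 0.095 = 112.6316

$112.63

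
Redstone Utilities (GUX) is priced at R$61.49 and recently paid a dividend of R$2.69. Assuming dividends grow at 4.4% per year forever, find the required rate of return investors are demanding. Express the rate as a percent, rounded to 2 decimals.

Rearranging the constant-growth DDM: r = D₁/P₀ + g.
D₁ = 2.69 × (1 + 0.044) = 2.8084.
r = 2.8084 / 61.49 + 0.044 = 0.04567 + 0.044 = 0.08967

8.97%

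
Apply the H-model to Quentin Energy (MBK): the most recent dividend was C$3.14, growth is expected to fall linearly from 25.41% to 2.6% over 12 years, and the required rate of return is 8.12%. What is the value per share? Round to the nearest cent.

C$136.21

H-model: P₀ = D₀[(1+g_L) + H(g_S−g_L)]/(r−g_L), with H = 12/2 = 6.
P₀ = 3.14 × [(1+0.026) + 6×(0.2541−0.026)] / (0.0812−0.026)
   = 3.14 × 2.3946 / 0.0552 = 136.2146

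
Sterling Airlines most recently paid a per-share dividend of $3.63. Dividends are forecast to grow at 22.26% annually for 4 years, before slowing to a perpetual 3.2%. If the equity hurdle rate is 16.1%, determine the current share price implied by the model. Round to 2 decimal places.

Two-stage DDM. Project D₁…D_4 at 0.2226, terminal growth 0.032, discount at r = 0.161.
D_1 = 4.4380
D_2 = 5.4259
D_3 = 6.6338
D_4 = 8.1104
Terminal value at t=4: TV = D_5/(r−g) = 8.3700/(0.161−0.032) = 64.8835
P₀ = 4.4380/(1+0.161)^1 + 5.4259/(1+0.161)^2 + 6.6338/(1+0.161)^3 + 8.1104/(1+0.161)^4 + 64.8835/(1+0.161)^4 = 52.2622

$52.26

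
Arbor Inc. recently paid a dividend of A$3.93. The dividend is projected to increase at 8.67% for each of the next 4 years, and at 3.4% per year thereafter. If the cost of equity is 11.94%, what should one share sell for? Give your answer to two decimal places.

Two-stage DDM. Project D₁…D_4 at 0.0867, terminal growth 0.034, discount at r = 0.1194.
D_1 = 4.2707
D_2 = 4.6410
D_3 = 5.0434
D_4 = 5.4806
Terminal value at t=4: TV = D_5/(r−g) = 5.6670/(0.1194−0.034) = 66.3581
P₀ = 4.2707/(1+0.1194)^1 + 4.6410/(1+0.1194)^2 + 5.0434/(1+0.1194)^3 + 5.4806/(1+0.1194)^4 + 66.3581/(1+0.1194)^4 = 56.8673

A$56.87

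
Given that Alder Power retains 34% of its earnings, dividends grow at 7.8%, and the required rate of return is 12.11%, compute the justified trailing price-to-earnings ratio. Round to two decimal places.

Payout ratio b = 1 − 0.34 = 0.66.
Justified trailing P/E = b(1+g)/(r−g) = 0.66×(1+0.078)/(0.1211−0.078) = 16.5077

16.51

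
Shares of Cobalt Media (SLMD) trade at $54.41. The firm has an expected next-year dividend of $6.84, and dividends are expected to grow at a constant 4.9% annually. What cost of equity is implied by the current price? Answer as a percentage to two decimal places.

Rearranging the constant-growth DDM: r = D₁/P₀ + g.
r = 6.8400 / 54.41 + 0.049 = 0.12571 + 0.049 = 0.17471

17.47%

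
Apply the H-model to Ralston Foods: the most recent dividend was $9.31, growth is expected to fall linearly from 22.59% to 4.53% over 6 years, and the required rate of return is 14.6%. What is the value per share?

H-model: P₀ = D₀[(1+g_L) + H(g_S−g_L)]/(r−g_L), with H = 6/2 = 3.
P₀ = 9.31 × [(1+0.0453) + 3×(0.2259−0.0453)] / (0.146−0.0453)
   = 9.31 × 1.5871 / 0.1007 = 146.7319

$146.73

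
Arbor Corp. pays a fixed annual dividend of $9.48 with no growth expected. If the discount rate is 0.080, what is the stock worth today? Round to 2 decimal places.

$118.50

Zero-growth DDM (perpetuity): P₀ = D/r = 9.48 / 0.08 = 118.5000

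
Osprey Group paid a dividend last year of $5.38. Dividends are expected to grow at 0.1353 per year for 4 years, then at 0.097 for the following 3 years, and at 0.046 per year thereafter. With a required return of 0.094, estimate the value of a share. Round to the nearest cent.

Three-stage DDM. Project D₁…D_7; terminal Gordon value at t=7 with g = 0.046; discount at r = 0.094.
D_1 = 6.1079
D_2 = 6.9343
D_3 = 7.8725
D_4 = 8.9377
D_5 = 9.8046
D_6 = 10.7557
D_7 = 11.7990
TV_7 = 12.3417/(0.094−0.046) = 257.1196
P₀ = Σ Dₜ/(1+r)ᵗ + TV_7/(1+r)^7 = 179.5433

$179.54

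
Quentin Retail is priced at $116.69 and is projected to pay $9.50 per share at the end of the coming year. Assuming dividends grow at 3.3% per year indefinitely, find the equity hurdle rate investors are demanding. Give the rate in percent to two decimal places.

11.44%

Rearranging the constant-growth DDM: r = D₁/P₀ + g.
r = 9.5000 / 116.69 + 0.033 = 0.08141 + 0.033 = 0.11441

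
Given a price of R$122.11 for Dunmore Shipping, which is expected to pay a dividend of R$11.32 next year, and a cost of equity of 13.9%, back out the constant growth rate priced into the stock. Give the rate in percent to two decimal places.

4.63%

From P₀ = D₁/(r − g), the implied growth is g = r − D₁/P₀.
g = 0.139 − 11.32/122.11 = 0.139 − 0.09270 = 0.04630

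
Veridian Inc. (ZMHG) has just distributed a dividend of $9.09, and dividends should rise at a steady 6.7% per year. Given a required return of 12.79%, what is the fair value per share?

Gordon growth model: P₀ = D₁/(r − g). D₁ = 9.09 × (1 + 0.067) = 9.6990.
P₀ = 9.6990 / (0.1279 − 0.067) = 9.6990 / 0.0609 = 159.2616

$159.26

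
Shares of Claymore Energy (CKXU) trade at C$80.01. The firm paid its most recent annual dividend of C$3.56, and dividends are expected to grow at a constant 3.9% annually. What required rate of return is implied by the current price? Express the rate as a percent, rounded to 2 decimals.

8.52%

Rearranging the constant-growth DDM: r = D₁/P₀ + g.
D₁ = 3.56 × (1 + 0.039) = 3.6988.
r = 3.6988 / 80.01 + 0.039 = 0.04623 + 0.039 = 0.08523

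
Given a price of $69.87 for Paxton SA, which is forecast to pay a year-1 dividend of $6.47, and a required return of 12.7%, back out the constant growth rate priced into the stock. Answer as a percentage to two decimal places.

3.44%

From P₀ = D₁/(r − g), the implied growth is g = r − D₁/P₀.
g = 0.127 − 6.47/69.87 = 0.127 − 0.09260 = 0.03440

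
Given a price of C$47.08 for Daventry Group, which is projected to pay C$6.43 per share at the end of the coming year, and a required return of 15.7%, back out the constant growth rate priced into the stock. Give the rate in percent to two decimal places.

2.04%

From P₀ = D₁/(r − g), the implied growth is g = r − D₁/P₀.
g = 0.157 − 6.43/47.08 = 0.157 − 0.13658 = 0.02042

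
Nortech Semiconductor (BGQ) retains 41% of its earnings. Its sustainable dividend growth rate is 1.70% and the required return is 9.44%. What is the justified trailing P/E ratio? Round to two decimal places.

Payout ratio b = 1 − 0.41 = 0.59.
Justified trailing P/E = b(1+g)/(r−g) = 0.59×(1+0.017)/(0.0944−0.017) = 7.7523

7.75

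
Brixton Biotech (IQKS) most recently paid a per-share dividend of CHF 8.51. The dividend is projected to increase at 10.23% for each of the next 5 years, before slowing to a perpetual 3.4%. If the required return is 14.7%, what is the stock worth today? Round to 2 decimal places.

Two-stage DDM. Project D₁…D_5 at 0.1023, terminal growth 0.034, discount at r = 0.147.
D_1 = 9.3806
D_2 = 10.3402
D_3 = 11.3980
D_4 = 12.5640
D_5 = 13.8493
Terminal value at t=5: TV = D_6/(r−g) = 14.3202/(0.147−0.034) = 126.7274
P₀ = 9.3806/(1+0.147)^1 + 10.3402/(1+0.147)^2 + 11.3980/(1+0.147)^3 + 12.5640/(1+0.147)^4 + 13.8493/(1+0.147)^5 + 126.7274/(1+0.147)^5 = 101.6606

CHF 101.66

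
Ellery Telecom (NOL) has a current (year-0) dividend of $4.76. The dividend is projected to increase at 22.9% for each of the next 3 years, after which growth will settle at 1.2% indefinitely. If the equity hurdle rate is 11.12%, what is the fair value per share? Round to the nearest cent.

Two-stage DDM. Project D₁…D_3 at 0.229, terminal growth 0.012, discount at r = 0.1112.
D_1 = 5.8500
D_2 = 7.1897
D_3 = 8.8361
Terminal value at t=3: TV = D_4/(r−g) = 8.9422/(0.1112−0.012) = 90.1429
P₀ = 5.8500/(1+0.1112)^1 + 7.1897/(1+0.1112)^2 + 8.8361/(1+0.1112)^3 + 90.1429/(1+0.1112)^3 = 83.2257

$83.23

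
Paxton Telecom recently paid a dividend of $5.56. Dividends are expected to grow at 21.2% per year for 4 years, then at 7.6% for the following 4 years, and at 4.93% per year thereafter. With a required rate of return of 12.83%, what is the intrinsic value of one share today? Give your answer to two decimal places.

$134.34

Three-stage DDM. Project D₁…D_8; terminal Gordon value at t=8 with g = 0.0493; discount at r = 0.1283.
D_1 = 6.7387
D_2 = 8.1673
D_3 = 9.8988
D_4 = 11.9973
D_5 = 12.9091
D_6 = 13.8902
D_7 = 14.9459
D_8 = 16.0818
TV_8 = 16.8746/(0.1283−0.0493) = 213.6028
P₀ = Σ Dₜ/(1+r)ᵗ + TV_8/(1+r)^8 = 134.3391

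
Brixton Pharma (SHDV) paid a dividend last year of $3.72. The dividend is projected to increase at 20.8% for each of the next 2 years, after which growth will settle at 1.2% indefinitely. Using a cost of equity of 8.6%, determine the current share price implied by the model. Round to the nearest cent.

$71.69

Two-stage DDM. Project D₁…D_2 at 0.208, terminal growth 0.012, discount at r = 0.086.
D_1 = 4.4938
D_2 = 5.4285
Terminal value at t=2: TV = D_3/(r−g) = 5.4936/(0.086−0.012) = 74.2379
P₀ = 4.4938/(1+0.086)^1 + 5.4285/(1+0.086)^2 + 74.2379/(1+0.086)^2 = 71.6863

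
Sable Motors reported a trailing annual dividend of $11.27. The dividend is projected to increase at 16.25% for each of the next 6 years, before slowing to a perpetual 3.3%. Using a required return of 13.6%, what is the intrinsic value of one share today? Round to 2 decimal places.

$203.16

Two-stage DDM. Project D₁…D_6 at 0.1625, terminal growth 0.033, discount at r = 0.136.
D_1 = 13.1014
D_2 = 15.2303
D_3 = 17.7053
D_4 = 20.5824
D_5 = 23.9270
D_6 = 27.8152
Terminal value at t=6: TV = D_7/(r−g) = 28.7331/(0.136−0.033) = 278.9618
P₀ = 13.1014/(1+0.136)^1 + 15.2303/(1+0.136)^2 + 17.7053/(1+0.136)^3 + 20.5824/(1+0.136)^4 + 23.9270/(1+0.136)^5 + 27.8152/(1+0.136)^6 + 278.9618/(1+0.136)^6 = 203.1607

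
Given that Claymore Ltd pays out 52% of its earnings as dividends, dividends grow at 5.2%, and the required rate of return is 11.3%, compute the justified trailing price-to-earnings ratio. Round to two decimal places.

Justified trailing P/E = b(1+g)/(r−g) = 0.52×(1+0.052)/(0.113−0.052) = 8.9679

8.97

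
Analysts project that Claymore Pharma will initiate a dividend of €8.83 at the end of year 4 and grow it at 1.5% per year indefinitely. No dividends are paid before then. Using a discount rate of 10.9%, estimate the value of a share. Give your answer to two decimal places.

Deferred-dividend DDM. At t=3 the remaining stream is a growing perpetuity with first payment D_4 = 8.83.
V_3 = D_4/(r−g) = 8.83/(0.109−0.015) = 93.9362
P₀ = V_3/(1+r)^3 = 93.9362/(1+0.109)^3 = 68.8713

€68.87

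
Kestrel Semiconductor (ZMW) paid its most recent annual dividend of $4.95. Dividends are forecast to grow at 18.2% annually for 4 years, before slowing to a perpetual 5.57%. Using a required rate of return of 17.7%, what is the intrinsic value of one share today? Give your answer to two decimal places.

Two-stage DDM. Project D₁…D_4 at 0.182, terminal growth 0.0557, discount at r = 0.177.
D_1 = 5.8509
D_2 = 6.9158
D_3 = 8.1744
D_4 = 9.6622
Terminal value at t=4: TV = D_5/(r−g) = 10.2004/(0.177−0.0557) = 84.0920
P₀ = 5.8509/(1+0.177)^1 + 6.9158/(1+0.177)^2 + 8.1744/(1+0.177)^3 + 9.6622/(1+0.177)^4 + 84.0920/(1+0.177)^4 = 63.8288

$63.83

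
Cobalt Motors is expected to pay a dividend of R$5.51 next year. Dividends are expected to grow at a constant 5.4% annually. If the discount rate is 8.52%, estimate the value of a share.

Gordon growth model: P₀ = D₁/(r − g), with D₁ = 5.51 given directly.
P₀ = 5.5100 / (0.0852 − 0.054) = 5.5100 / 0.0312 = 176.6026

R$176.60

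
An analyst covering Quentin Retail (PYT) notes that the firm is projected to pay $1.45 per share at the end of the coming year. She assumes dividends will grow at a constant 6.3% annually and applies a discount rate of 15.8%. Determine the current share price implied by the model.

$15.26

Gordon growth model: P₀ = D₁/(r − g), with D₁ = 1.45 given directly.
P₀ = 1.4500 / (0.158 − 0.063) = 1.4500 / 0.095 = 15.2632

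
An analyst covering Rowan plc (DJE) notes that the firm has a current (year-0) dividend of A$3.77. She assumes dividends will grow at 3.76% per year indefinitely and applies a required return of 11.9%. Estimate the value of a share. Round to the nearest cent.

A$48.06

Gordon growth model: P₀ = D₁/(r − g). D₁ = 3.77 × (1 + 0.0376) = 3.9118.
P₀ = 3.9118 / (0.119 − 0.0376) = 3.9118 / 0.0814 = 48.0559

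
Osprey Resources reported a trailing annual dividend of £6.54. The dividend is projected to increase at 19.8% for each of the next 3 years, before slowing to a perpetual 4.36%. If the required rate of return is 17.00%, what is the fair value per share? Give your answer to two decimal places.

Two-stage DDM. Project D₁…D_3 at 0.198, terminal growth 0.0436, discount at r = 0.17.
D_1 = 7.8349
D_2 = 9.3862
D_3 = 11.2447
Terminal value at t=3: TV = D_4/(r−g) = 11.7350/(0.17−0.0436) = 92.8400
P₀ = 7.8349/(1+0.17)^1 + 9.3862/(1+0.17)^2 + 11.2447/(1+0.17)^3 + 92.8400/(1+0.17)^3 = 78.5407

£78.54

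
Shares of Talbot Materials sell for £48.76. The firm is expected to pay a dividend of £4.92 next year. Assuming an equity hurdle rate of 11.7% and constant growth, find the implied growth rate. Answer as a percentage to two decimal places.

1.61%

From P₀ = D₁/(r − g), the implied growth is g = r − D₁/P₀.
g = 0.117 − 4.92/48.76 = 0.117 − 0.10090 = 0.01610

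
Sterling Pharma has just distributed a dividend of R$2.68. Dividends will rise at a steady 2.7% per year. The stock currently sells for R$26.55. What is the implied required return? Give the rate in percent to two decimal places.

Rearranging the constant-growth DDM: r = D₁/P₀ + g.
D₁ = 2.68 × (1 + 0.027) = 2.7524.
r = 2.7524 / 26.55 + 0.027 = 0.10367 + 0.027 = 0.13067

13.07%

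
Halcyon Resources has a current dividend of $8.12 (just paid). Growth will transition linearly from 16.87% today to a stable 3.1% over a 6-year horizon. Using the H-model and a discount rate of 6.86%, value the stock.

$311.86

H-model: P₀ = D₀[(1+g_L) + H(g_S−g_L)]/(r−g_L), with H = 6/2 = 3.
P₀ = 8.12 × [(1+0.031) + 3×(0.1687−0.031)] / (0.0686−0.031)
   = 8.12 × 1.4441 / 0.0376 = 311.8641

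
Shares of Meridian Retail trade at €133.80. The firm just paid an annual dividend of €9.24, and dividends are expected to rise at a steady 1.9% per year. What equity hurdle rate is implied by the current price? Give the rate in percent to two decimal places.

Rearranging the constant-growth DDM: r = D₁/P₀ + g.
D₁ = 9.24 × (1 + 0.019) = 9.4156.
r = 9.4156 / 133.80 + 0.019 = 0.07037 + 0.019 = 0.08937

8.94%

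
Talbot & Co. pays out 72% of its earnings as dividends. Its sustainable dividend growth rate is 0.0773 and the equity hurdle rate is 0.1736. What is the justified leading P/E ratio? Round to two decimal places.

Justified leading P/E = b/(r−g) = 0.72/(0.1736−0.0773) = 7.4766

7.48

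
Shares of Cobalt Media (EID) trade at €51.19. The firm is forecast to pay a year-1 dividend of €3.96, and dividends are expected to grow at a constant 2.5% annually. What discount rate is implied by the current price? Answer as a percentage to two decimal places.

Rearranging the constant-growth DDM: r = D₁/P₀ + g.
r = 3.9600 / 51.19 + 0.025 = 0.07736 + 0.025 = 0.10236

10.24%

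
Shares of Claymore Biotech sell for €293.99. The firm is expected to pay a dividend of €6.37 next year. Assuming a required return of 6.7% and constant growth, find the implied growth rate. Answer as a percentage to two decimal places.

4.53%

From P₀ = D₁/(r − g), the implied growth is g = r − D₁/P₀.
g = 0.067 − 6.37/293.99 = 0.067 − 0.02167 = 0.04533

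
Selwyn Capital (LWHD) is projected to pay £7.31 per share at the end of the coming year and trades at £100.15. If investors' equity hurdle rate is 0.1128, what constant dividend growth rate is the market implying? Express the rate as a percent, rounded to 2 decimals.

3.98%

From P₀ = D₁/(r − g), the implied growth is g = r − D₁/P₀.
g = 0.1128 − 7.31/100.15 = 0.1128 − 0.07299 = 0.03981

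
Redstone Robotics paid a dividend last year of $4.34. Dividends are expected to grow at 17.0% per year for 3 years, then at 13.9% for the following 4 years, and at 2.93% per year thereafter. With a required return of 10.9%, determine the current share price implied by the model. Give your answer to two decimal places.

Three-stage DDM. Project D₁…D_7; terminal Gordon value at t=7 with g = 0.0293; discount at r = 0.109.
D_1 = 5.0778
D_2 = 5.9410
D_3 = 6.9510
D_4 = 7.9172
D_5 = 9.0177
D_6 = 10.2711
D_7 = 11.6988
TV_7 = 12.0416/(0.109−0.0293) = 151.0866
P₀ = Σ Dₜ/(1+r)ᵗ + TV_7/(1+r)^7 = 109.5398

$109.54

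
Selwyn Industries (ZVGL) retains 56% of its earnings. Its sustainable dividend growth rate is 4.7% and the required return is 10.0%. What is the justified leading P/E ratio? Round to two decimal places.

Payout ratio b = 1 − 0.56 = 0.44.
Justified leading P/E = b/(r−g) = 0.44/(0.1−0.047) = 8.3019

8.30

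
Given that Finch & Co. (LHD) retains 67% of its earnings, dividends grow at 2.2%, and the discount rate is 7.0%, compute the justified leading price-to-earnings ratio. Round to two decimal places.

Payout ratio b = 1 − 0.67 = 0.33.
Justified leading P/E = b/(r−g) = 0.33/(0.07−0.022) = 6.8750

6.88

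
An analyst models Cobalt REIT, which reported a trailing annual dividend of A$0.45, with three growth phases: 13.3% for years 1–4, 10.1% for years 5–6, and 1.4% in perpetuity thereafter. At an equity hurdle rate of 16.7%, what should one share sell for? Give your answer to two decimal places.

Three-stage DDM. Project D₁…D_6; terminal Gordon value at t=6 with g = 0.014; discount at r = 0.167.
D_1 = 0.5099
D_2 = 0.5777
D_3 = 0.6545
D_4 = 0.7415
D_5 = 0.8164
D_6 = 0.8989
TV_6 = 0.9115/(0.167−0.014) = 5.9574
P₀ = Σ Dₜ/(1+r)ᵗ + TV_6/(1+r)^6 = 4.7642

A$4.76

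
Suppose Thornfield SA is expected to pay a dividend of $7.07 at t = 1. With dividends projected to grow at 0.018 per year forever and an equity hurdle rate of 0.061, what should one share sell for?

$164.42

Gordon growth model: P₀ = D₁/(r − g), with D₁ = 7.07 given directly.
P₀ = 7.0700 / (0.061 − 0.018) = 7.0700 / 0.043 = 164.4186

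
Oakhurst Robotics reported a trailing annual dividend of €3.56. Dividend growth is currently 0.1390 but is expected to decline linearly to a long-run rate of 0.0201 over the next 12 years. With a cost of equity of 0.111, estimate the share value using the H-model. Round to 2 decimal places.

€67.89

H-model: P₀ = D₀[(1+g_L) + H(g_S−g_L)]/(r−g_L), with H = 12/2 = 6.
P₀ = 3.56 × [(1+0.0201) + 6×(0.139−0.0201)] / (0.111−0.0201)
   = 3.56 × 1.7335 / 0.0909 = 67.8906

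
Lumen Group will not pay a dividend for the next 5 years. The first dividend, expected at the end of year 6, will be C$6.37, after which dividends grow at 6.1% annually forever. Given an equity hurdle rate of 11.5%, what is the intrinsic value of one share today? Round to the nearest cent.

C$68.45

Deferred-dividend DDM. At t=5 the remaining stream is a growing perpetuity with first payment D_6 = 6.37.
V_5 = D_6/(r−g) = 6.37/(0.115−0.061) = 117.9630
P₀ = V_5/(1+r)^5 = 117.9630/(1+0.115)^5 = 68.4497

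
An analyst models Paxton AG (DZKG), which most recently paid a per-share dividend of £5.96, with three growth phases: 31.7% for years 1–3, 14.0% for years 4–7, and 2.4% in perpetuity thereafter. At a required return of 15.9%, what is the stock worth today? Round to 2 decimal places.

Three-stage DDM. Project D₁…D_7; terminal Gordon value at t=7 with g = 0.024; discount at r = 0.159.
D_1 = 7.8493
D_2 = 10.3376
D_3 = 13.6146
D_4 = 15.5206
D_5 = 17.6935
D_6 = 20.1706
D_7 = 22.9944
TV_7 = 23.5463/(0.159−0.024) = 174.4171
P₀ = Σ Dₜ/(1+r)ᵗ + TV_7/(1+r)^7 = 118.8699

£118.87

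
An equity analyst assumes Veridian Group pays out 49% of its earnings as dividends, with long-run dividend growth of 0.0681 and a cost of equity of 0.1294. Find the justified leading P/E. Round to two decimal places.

7.99

Justified leading P/E = b/(r−g) = 0.49/(0.1294−0.0681) = 7.9935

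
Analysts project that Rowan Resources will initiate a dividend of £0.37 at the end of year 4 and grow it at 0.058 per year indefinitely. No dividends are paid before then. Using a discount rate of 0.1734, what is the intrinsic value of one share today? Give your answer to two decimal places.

Deferred-dividend DDM. At t=3 the remaining stream is a growing perpetuity with first payment D_4 = 0.37.
V_3 = D_4/(r−g) = 0.37/(0.1734−0.058) = 3.2062
P₀ = V_3/(1+r)^3 = 3.2062/(1+0.1734)^3 = 1.9845

£1.98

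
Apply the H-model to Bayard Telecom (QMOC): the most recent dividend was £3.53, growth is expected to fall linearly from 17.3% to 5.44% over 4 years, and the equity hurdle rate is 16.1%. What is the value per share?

H-model: P₀ = D₀[(1+g_L) + H(g_S−g_L)]/(r−g_L), with H = 4/2 = 2.
P₀ = 3.53 × [(1+0.0544) + 2×(0.173−0.0544)] / (0.161−0.0544)
   = 3.53 × 1.2916 / 0.1066 = 42.7706

£42.77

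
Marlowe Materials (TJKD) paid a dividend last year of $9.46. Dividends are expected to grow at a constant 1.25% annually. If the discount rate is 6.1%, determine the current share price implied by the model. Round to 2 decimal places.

Gordon growth model: P₀ = D₁/(r − g). D₁ = 9.46 × (1 + 0.0125) = 9.5783.
P₀ = 9.5783 / (0.061 − 0.0125) = 9.5783 / 0.0485 = 197.4897

$197.49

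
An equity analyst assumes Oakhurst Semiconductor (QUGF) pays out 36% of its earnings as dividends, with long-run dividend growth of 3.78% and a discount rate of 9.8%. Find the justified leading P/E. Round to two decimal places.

5.98

Justified leading P/E = b/(r−g) = 0.36/(0.098−0.0378) = 5.9801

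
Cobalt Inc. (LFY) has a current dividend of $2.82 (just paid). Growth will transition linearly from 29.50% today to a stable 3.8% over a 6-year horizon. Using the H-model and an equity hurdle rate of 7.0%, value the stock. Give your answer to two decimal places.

$159.42

H-model: P₀ = D₀[(1+g_L) + H(g_S−g_L)]/(r−g_L), with H = 6/2 = 3.
P₀ = 2.82 × [(1+0.038) + 3×(0.295−0.038)] / (0.07−0.038)
   = 2.82 × 1.8090 / 0.032 = 159.4181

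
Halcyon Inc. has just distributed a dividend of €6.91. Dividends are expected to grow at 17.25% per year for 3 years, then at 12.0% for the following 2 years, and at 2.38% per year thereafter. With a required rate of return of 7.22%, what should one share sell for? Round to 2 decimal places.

€252.72

Three-stage DDM. Project D₁…D_5; terminal Gordon value at t=5 with g = 0.0238; discount at r = 0.0722.
D_1 = 8.1020
D_2 = 9.4996
D_3 = 11.1382
D_4 = 12.4748
D_5 = 13.9718
TV_5 = 14.3043/(0.0722−0.0238) = 295.5442
P₀ = Σ Dₜ/(1+r)ᵗ + TV_5/(1+r)^5 = 252.7209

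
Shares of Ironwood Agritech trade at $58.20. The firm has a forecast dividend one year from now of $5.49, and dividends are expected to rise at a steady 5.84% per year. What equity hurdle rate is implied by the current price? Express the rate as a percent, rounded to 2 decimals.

15.27%

Rearranging the constant-growth DDM: r = D₁/P₀ + g.
r = 5.4900 / 58.20 + 0.0584 = 0.09433 + 0.0584 = 0.15273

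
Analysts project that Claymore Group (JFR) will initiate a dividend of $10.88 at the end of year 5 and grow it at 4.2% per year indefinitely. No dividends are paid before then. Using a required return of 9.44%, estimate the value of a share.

Deferred-dividend DDM. At t=4 the remaining stream is a growing perpetuity with first payment D_5 = 10.88.
V_4 = D_5/(r−g) = 10.88/(0.0944−0.042) = 207.6336
P₀ = V_4/(1+r)^4 = 207.6336/(1+0.0944)^4 = 144.7416

$144.74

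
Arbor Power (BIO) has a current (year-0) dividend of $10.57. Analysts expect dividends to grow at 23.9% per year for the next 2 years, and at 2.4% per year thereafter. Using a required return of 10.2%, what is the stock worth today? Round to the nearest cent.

$200.66

Two-stage DDM. Project D₁…D_2 at 0.239, terminal growth 0.024, discount at r = 0.102.
D_1 = 13.0962
D_2 = 16.2262
Terminal value at t=2: TV = D_3/(r−g) = 16.6157/(0.102−0.024) = 213.0213
P₀ = 13.0962/(1+0.102)^1 + 16.2262/(1+0.102)^2 + 213.0213/(1+0.102)^2 = 200.6577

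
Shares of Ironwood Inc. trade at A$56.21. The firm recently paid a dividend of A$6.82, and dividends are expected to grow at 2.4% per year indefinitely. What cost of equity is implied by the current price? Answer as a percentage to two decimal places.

Rearranging the constant-growth DDM: r = D₁/P₀ + g.
D₁ = 6.82 × (1 + 0.024) = 6.9837.
r = 6.9837 / 56.21 + 0.024 = 0.12424 + 0.024 = 0.14824

14.82%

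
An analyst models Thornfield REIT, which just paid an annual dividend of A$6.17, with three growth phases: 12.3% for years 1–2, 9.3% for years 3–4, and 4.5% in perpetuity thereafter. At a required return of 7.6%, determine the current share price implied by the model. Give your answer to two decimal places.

A$260.69

Three-stage DDM. Project D₁…D_4; terminal Gordon value at t=4 with g = 0.045; discount at r = 0.076.
D_1 = 6.9289
D_2 = 7.7812
D_3 = 8.5048
D_4 = 9.2958
TV_4 = 9.7141/(0.076−0.045) = 313.3571
P₀ = Σ Dₜ/(1+r)ᵗ + TV_4/(1+r)^4 = 260.6930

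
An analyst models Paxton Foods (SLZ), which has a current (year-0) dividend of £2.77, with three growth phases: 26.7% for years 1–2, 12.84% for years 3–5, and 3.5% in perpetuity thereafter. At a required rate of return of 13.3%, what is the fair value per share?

Three-stage DDM. Project D₁…D_5; terminal Gordon value at t=5 with g = 0.035; discount at r = 0.133.
D_1 = 3.5096
D_2 = 4.4467
D_3 = 5.0176
D_4 = 5.6619
D_5 = 6.3888
TV_5 = 6.6125/(0.133−0.035) = 67.4740
P₀ = Σ Dₜ/(1+r)ᵗ + TV_5/(1+r)^5 = 53.0092

£53.01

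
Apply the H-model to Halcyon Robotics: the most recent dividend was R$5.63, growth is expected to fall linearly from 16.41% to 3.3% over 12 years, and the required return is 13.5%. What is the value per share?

H-model: P₀ = D₀[(1+g_L) + H(g_S−g_L)]/(r−g_L), with H = 12/2 = 6.
P₀ = 5.63 × [(1+0.033) + 6×(0.1641−0.033)] / (0.135−0.033)
   = 5.63 × 1.8196 / 0.102 = 100.4348

R$100.43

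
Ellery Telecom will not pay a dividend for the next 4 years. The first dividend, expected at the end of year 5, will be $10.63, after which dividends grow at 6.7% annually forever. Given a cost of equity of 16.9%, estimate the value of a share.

$55.81

Deferred-dividend DDM. At t=4 the remaining stream is a growing perpetuity with first payment D_5 = 10.63.
V_4 = D_5/(r−g) = 10.63/(0.169−0.067) = 104.2157
P₀ = V_4/(1+r)^4 = 104.2157/(1+0.169)^4 = 55.8052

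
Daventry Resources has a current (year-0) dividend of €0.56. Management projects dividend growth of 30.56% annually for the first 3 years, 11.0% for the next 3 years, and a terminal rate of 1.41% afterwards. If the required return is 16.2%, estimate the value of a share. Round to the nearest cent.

Three-stage DDM. Project D₁…D_6; terminal Gordon value at t=6 with g = 0.0141; discount at r = 0.162.
D_1 = 0.7311
D_2 = 0.9546
D_3 = 1.2463
D_4 = 1.3834
D_5 = 1.5356
D_6 = 1.7045
TV_6 = 1.7285/(0.162−0.0141) = 11.6869
P₀ = Σ Dₜ/(1+r)ᵗ + TV_6/(1+r)^6 = 9.0540

€9.05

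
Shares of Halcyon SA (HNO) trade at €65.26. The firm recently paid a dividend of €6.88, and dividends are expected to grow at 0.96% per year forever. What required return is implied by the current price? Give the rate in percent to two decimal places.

11.60%

Rearranging the constant-growth DDM: r = D₁/P₀ + g.
D₁ = 6.88 × (1 + 0.0096) = 6.9460.
r = 6.9460 / 65.26 + 0.0096 = 0.10644 + 0.0096 = 0.11604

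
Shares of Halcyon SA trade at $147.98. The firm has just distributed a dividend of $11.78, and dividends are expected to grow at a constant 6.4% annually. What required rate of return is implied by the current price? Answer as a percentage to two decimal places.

Rearranging the constant-growth DDM: r = D₁/P₀ + g.
D₁ = 11.78 × (1 + 0.064) = 12.5339.
r = 12.5339 / 147.98 + 0.064 = 0.08470 + 0.064 = 0.14870

14.87%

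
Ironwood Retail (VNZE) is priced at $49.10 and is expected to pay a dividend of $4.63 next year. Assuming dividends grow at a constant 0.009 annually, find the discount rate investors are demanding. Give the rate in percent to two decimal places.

10.33%

Rearranging the constant-growth DDM: r = D₁/P₀ + g.
r = 4.6300 / 49.10 + 0.009 = 0.09430 + 0.009 = 0.10330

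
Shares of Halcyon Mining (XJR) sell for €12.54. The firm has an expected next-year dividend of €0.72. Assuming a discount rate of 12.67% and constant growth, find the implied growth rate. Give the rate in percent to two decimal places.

6.93%

From P₀ = D₁/(r − g), the implied growth is g = r − D₁/P₀.
g = 0.1267 − 0.72/12.54 = 0.1267 − 0.05742 = 0.06928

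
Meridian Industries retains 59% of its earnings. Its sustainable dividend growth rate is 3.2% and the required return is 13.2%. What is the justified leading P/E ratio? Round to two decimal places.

4.10

Payout ratio b = 1 − 0.59 = 0.41.
Justified leading P/E = b/(r−g) = 0.41/(0.132−0.032) = 4.1000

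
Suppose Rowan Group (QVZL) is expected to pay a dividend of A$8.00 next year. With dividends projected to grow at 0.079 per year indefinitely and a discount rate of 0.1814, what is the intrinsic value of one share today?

Gordon growth model: P₀ = D₁/(r − g), with D₁ = 8.00 given directly.
P₀ = 8.0000 / (0.1814 − 0.079) = 8.0000 / 0.1024 = 78.1250

A$78.12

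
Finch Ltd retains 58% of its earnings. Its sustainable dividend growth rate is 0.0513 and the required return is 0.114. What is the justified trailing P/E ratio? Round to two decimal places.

7.04

Payout ratio b = 1 − 0.58 = 0.42.
Justified trailing P/E = b(1+g)/(r−g) = 0.42×(1+0.0513)/(0.114−0.0513) = 7.0422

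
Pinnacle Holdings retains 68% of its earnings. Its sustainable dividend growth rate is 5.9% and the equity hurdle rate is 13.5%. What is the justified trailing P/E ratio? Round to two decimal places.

4.46

Payout ratio b = 1 − 0.68 = 0.32.
Justified trailing P/E = b(1+g)/(r−g) = 0.32×(1+0.059)/(0.135−0.059) = 4.4589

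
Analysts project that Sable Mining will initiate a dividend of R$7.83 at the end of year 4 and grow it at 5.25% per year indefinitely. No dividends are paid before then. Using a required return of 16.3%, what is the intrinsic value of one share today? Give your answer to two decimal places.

R$45.05

Deferred-dividend DDM. At t=3 the remaining stream is a growing perpetuity with first payment D_4 = 7.83.
V_3 = D_4/(r−g) = 7.83/(0.163−0.0525) = 70.8597
P₀ = V_3/(1+r)^3 = 70.8597/(1+0.163)^3 = 45.0464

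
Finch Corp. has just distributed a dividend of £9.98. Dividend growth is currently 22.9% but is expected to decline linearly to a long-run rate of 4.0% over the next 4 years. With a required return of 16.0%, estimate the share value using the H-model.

H-model: P₀ = D₀[(1+g_L) + H(g_S−g_L)]/(r−g_L), with H = 4/2 = 2.
P₀ = 9.98 × [(1+0.04) + 2×(0.229−0.04)] / (0.16−0.04)
   = 9.98 × 1.4180 / 0.12 = 117.9303

£117.93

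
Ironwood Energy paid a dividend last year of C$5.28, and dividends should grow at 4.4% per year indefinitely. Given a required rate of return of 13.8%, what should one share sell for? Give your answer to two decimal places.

C$58.64

Gordon growth model: P₀ = D₁/(r − g). D₁ = 5.28 × (1 + 0.044) = 5.5123.
P₀ = 5.5123 / (0.138 − 0.044) = 5.5123 / 0.094 = 58.6417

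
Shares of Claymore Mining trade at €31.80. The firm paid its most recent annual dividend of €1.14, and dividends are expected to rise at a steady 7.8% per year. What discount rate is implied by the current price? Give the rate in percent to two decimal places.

Rearranging the constant-growth DDM: r = D₁/P₀ + g.
D₁ = 1.14 × (1 + 0.078) = 1.2289.
r = 1.2289 / 31.80 + 0.078 = 0.03865 + 0.078 = 0.11665

11.66%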